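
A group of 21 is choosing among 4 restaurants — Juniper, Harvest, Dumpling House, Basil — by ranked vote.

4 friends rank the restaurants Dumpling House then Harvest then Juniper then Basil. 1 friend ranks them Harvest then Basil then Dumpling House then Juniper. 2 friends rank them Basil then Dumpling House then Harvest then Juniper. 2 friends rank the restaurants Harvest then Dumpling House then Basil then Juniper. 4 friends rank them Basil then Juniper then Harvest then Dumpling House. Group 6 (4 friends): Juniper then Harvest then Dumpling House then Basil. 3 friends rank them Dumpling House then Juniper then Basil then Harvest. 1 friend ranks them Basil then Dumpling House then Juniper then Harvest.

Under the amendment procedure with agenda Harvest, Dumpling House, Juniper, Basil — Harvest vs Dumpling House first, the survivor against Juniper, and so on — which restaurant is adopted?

Round 1: Harvest vs Dumpling House — 11–10, Harvest advances.
Round 2: Harvest vs Juniper — 9–12, Juniper advances.
Round 3: Juniper vs Basil — 11–10, Juniper advances.
Juniper survives the agenda.

Juniper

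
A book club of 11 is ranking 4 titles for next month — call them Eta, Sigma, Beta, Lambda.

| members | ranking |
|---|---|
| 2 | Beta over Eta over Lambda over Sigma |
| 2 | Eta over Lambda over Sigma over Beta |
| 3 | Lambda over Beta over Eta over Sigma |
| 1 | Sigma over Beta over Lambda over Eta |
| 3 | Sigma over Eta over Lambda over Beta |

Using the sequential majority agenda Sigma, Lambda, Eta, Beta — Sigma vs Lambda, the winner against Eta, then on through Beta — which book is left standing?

Round 1: Sigma vs Lambda — 4–7, Lambda advances.
Round 2: Lambda vs Eta — 4–7, Eta advances.
Round 3: Eta vs Beta — 5–6, Beta advances.
Beta survives the agenda.

Beta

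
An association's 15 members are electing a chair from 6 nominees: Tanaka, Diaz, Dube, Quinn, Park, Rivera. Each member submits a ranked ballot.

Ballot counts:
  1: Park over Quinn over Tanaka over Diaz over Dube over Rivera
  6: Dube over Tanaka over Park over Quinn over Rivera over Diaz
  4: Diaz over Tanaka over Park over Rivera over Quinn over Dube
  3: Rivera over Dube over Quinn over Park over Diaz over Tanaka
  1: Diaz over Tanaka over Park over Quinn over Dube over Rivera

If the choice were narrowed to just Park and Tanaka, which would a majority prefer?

Tanaka

Ballots ranking Park above Tanaka: 1 + 3 = 4.
Ballots ranking Tanaka above Park: 15 − 4 = 11.
Tanaka wins the head-to-head 11–4.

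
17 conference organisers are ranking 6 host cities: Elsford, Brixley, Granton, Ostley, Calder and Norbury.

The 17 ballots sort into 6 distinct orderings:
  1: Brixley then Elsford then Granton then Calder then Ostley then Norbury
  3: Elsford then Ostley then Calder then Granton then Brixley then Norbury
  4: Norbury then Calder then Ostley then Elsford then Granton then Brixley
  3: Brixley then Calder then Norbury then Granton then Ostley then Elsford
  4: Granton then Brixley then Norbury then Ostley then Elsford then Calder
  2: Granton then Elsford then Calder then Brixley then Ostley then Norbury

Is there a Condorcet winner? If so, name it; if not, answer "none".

Pairwise majorities:
Elsford vs Brixley: Elsford is ranked higher on 3+4+2 = 9 ballots, Brixley on 8. Elsford wins 9–8.
Elsford vs Granton: Elsford is ranked higher on 1+3+4 = 8 ballots, Granton on 9. Granton wins 9–8.
Elsford vs Ostley: Elsford is ranked higher on 1+3+2 = 6 ballots, Ostley on 11. Ostley wins 11–6.
Elsford vs Calder: Elsford wins 10–7.
Elsford–Norbury: Norbury 11–6.
Brixley vs Granton: Brixley preferred on 1+3 = 4 ballots; Granton wins 13–4.
Brixley–Ostley: Brixley 10–7.
Brixley vs Calder: Calder, 9–8.
Brixley vs Norbury: 1+3+3+4+2 = 13 for Brixley, 4 for Norbury — Brixley by 13–4.
Granton–Ostley: Granton 10–7.
Granton vs Calder: Calder wins 10–7.
Granton vs Norbury: 1+3+4+2 = 10 for Granton, 7 for Norbury — Granton by 10–7.
Ostley vs Calder: 7 to 10, Calder.
Ostley vs Norbury: Ostley is ranked higher on 1+3+2 = 6 ballots, Norbury on 11. Norbury wins 11–6.
Calder vs Norbury: Calder is ranked higher on 1+3+3+2 = 9 ballots, Norbury on 8. Calder wins 9–8.
Each city drops at least one matchup (Elsford loses to Granton; Brixley loses to Elsford; Granton loses to Calder; Ostley loses to Brixley; Calder loses to Elsford; Norbury loses to Brixley); the cycle Elsford → Brixley → Ostley → Elsford rules out a Condorcet winner.

none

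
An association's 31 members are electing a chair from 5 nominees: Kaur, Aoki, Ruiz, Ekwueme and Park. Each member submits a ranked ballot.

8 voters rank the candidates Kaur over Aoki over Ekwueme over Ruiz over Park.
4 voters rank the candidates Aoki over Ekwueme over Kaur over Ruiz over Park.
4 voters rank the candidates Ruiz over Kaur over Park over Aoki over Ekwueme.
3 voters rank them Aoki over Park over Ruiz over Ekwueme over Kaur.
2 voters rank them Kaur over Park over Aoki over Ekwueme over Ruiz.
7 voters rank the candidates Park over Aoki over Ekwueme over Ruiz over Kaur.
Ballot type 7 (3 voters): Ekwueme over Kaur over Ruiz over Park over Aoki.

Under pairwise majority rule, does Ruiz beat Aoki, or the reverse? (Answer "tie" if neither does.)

Aoki

Ballots ranking Ruiz above Aoki: 4 + 3 = 7.
Ballots ranking Aoki above Ruiz: 31 − 7 = 24.
Aoki wins the head-to-head 24–7.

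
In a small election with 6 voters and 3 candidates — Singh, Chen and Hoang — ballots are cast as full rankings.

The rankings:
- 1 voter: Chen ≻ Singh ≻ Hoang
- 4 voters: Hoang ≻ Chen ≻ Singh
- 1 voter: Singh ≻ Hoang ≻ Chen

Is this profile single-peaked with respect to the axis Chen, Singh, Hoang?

Axis positions: Chen=1, Singh=2, Hoang=3.
Type 1 (peak Chen at position 1): ranking walks positions 1-2-3, expanding outward from the peak — single-peaked.
Type 2: ranking walks positions 3-1-2; Chen is ranked above Singh even though Singh lies between Chen and the peak Hoang on the axis — preferences dip and rise again. Not single-peaked.
Type 3 (peak Singh at position 2): ranking walks positions 2-3-1, expanding outward from the peak — single-peaked.
Type 2 violates single-peakedness, so the profile is not single-peaked on this axis.

no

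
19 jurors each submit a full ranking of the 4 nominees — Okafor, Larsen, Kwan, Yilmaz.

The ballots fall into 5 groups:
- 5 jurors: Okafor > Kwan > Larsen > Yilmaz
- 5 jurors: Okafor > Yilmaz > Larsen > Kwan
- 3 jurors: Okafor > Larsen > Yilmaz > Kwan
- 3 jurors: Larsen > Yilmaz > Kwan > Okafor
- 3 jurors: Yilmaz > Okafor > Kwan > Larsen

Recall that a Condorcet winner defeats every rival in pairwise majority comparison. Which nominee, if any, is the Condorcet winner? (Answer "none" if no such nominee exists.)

Okafor

Pairwise majorities:
Okafor vs Larsen: 5+5+3+3 = 16 for Okafor, 3 for Larsen — Okafor by 16–3.
Okafor vs Kwan: Okafor is ranked higher on 5+5+3+3 = 16 ballots, Kwan on 3. Okafor wins 16–3.
Okafor vs Yilmaz: Okafor is ranked higher on 5+5+3 = 13 ballots, Yilmaz on 6. Okafor wins 13–6.
Larsen vs Kwan: 5+3+3 = 11 for Larsen, 8 for Kwan — Larsen by 11–8.
Larsen vs Yilmaz: Larsen is ranked higher on 5+3+3 = 11 ballots, Yilmaz on 8. Larsen wins 11–8.
Kwan vs Yilmaz: 5 for Kwan, 14 for Yilmaz — Yilmaz by 14–5.
Okafor beats each of Larsen, Kwan, Yilmaz — Okafor is the Condorcet winner.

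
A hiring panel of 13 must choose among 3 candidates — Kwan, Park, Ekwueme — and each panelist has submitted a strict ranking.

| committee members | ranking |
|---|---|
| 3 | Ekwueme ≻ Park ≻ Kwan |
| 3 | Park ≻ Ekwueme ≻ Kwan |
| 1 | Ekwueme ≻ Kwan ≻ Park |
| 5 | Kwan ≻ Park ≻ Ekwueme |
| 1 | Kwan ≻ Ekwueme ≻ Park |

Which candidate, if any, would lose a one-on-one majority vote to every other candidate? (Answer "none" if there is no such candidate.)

Pairwise majorities:
Kwan–Park: Kwan 7–6.
Kwan vs Ekwueme: Kwan is ranked higher on 5+1 = 6 ballots, Ekwueme on 7. Ekwueme wins 7–6.
Park–Ekwueme: Park 8–5.
Every candidate wins at least one matchup (Kwan beats Park; Park beats Ekwueme; Ekwueme beats Kwan), so there is no Condorcet loser.

none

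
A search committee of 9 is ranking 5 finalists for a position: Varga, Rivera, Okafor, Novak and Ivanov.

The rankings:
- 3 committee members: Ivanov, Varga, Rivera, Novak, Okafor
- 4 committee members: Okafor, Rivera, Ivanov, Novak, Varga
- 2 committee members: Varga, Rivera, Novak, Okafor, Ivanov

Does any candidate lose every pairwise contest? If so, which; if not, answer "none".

none

Pairwise majorities:
Varga vs Rivera: Varga, 5–4.
Varga vs Okafor: Varga wins 5–4.
Varga vs Novak: 5 to 4, Varga.
Varga vs Ivanov: Ivanov, 7–2.
Rivera vs Okafor: Rivera preferred on 3+2 = 5 ballots; Rivera wins 5–4.
Rivera vs Novak: Rivera wins 9–0.
Rivera vs Ivanov: Rivera is ranked higher on 4+2 = 6 ballots, Ivanov on 3. Rivera wins 6–3.
Okafor vs Novak: 4 to 5, Novak.
Okafor–Ivanov: Okafor 6–3.
Novak–Ivanov: Ivanov 7–2.
Every candidate wins at least one matchup (Varga beats Rivera; Rivera beats Okafor; Okafor beats Ivanov; Novak beats Okafor; Ivanov beats Varga), so there is no Condorcet loser.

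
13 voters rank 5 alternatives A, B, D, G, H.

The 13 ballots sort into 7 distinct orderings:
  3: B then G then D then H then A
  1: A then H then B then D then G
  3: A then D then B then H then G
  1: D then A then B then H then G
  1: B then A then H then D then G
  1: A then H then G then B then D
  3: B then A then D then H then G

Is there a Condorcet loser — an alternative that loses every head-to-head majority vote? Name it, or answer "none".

Pairwise majorities:
A vs B: A is ranked higher on 1+3+1+1 = 6 ballots, B on 7. B wins 7–6.
A vs D: A wins 9–4.
A vs G: 1+3+1+1+1+3 = 10 for A, 3 for G — A by 10–3.
A vs H: A wins 10–3.
B vs D: B is ranked higher on 3+1+1+1+3 = 9 ballots, D on 4. B wins 9–4.
B vs G: B preferred on 3+1+3+1+1+3 = 12 ballots; B wins 12–1.
B vs H: 11 to 2, B.
D vs G: 1+3+1+1+3 = 9 for D, 4 for G — D by 9–4.
D vs H: 10 to 3, D.
G vs H: 3 to 10, H.
Only G has no wins; G is the Condorcet loser.

G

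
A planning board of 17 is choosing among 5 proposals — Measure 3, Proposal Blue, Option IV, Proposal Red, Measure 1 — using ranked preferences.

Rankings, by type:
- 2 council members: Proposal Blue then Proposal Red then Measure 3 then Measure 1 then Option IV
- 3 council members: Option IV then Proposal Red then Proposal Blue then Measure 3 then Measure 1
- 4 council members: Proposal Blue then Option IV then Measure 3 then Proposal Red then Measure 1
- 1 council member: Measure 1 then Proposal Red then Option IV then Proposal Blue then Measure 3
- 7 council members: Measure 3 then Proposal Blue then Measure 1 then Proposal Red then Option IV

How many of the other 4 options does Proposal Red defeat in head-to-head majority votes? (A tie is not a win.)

2

Proposal Red against each rival (17 council members):
Proposal Red vs Measure 3: Measure 3, 11–6.
Proposal Red vs Proposal Blue: Proposal Blue wins 13–4.
Proposal Red vs Option IV: Proposal Red preferred on 2+1+7 = 10 ballots; Proposal Red wins 10–7.
Proposal Red–Measure 1: Proposal Red 9–8.
Proposal Red beats Option IV, Measure 1; loses to Measure 3, Proposal Blue — 2 pairwise wins.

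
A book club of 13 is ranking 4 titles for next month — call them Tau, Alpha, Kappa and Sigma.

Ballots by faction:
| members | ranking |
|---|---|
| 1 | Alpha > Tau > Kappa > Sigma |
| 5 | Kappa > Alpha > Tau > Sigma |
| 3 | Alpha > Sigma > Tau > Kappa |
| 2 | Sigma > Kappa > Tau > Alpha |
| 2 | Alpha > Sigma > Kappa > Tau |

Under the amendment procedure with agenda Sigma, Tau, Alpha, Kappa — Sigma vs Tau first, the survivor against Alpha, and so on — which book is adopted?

Round 1: Sigma vs Tau — 7–6, Sigma advances.
Round 2: Sigma vs Alpha — 2–11, Alpha advances.
Round 3: Alpha vs Kappa — 6–7, Kappa advances.
Kappa survives the agenda.

Kappa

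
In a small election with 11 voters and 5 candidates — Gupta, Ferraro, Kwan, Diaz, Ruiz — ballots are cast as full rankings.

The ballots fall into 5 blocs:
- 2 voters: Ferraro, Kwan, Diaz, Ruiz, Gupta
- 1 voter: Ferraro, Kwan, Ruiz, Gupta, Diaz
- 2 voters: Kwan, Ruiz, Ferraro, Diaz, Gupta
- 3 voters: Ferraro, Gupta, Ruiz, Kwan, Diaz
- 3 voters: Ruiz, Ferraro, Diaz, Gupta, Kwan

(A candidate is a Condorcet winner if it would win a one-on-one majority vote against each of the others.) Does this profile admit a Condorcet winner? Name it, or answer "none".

Head-to-head results (11 voters):
Gupta vs Ferraro: Gupta preferred on 0 ballots; Ferraro wins 11–0.
Gupta vs Kwan: Gupta is ranked higher on 3+3 = 6 ballots, Kwan on 5. Gupta wins 6–5.
Gupta vs Diaz: 4 to 7, Diaz.
Gupta vs Ruiz: 3 to 8, Ruiz.
Ferraro vs Kwan: 9 to 2, Ferraro.
Ferraro vs Diaz: 2+1+2+3+3 = 11 for Ferraro, 0 for Diaz — Ferraro by 11–0.
Ferraro vs Ruiz: Ferraro preferred on 2+1+3 = 6 ballots; Ferraro wins 6–5.
Kwan vs Diaz: 2+1+2+3 = 8 for Kwan, 3 for Diaz — Kwan by 8–3.
Kwan vs Ruiz: 5 to 6, Ruiz.
Diaz vs Ruiz: 2 to 9, Ruiz.
Ferraro defeats every rival head-to-head and is the Condorcet winner.

Ferraro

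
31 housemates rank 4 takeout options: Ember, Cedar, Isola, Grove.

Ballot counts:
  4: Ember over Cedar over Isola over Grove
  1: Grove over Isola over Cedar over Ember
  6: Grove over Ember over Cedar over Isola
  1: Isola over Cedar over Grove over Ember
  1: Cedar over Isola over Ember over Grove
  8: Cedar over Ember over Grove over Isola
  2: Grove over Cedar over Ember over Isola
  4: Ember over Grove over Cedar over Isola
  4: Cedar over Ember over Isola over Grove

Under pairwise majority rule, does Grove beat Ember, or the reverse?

Ember

Ballots ranking Grove above Ember: 1 + 6 + 1 + 2 = 10.
Ballots ranking Ember above Grove: 31 − 10 = 21.
Ember wins the head-to-head 21–10.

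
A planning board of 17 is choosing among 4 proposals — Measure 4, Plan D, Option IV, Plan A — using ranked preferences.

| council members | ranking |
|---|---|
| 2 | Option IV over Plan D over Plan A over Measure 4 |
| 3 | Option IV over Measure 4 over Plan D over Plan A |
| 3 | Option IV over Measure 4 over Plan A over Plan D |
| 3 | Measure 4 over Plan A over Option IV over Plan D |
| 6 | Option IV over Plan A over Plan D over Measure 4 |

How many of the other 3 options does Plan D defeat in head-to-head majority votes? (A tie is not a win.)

0

Plan D against each rival (17 council members):
Plan D vs Measure 4: Plan D preferred on 2+6 = 8 ballots; Measure 4 wins 9–8.
Plan D vs Option IV: 0 for Plan D, 17 for Option IV — Option IV by 17–0.
Plan D vs Plan A: Plan D is ranked higher on 2+3 = 5 ballots, Plan A on 12. Plan A wins 12–5.
Plan D beats no one; loses to Measure 4, Option IV, Plan A — 0 pairwise wins.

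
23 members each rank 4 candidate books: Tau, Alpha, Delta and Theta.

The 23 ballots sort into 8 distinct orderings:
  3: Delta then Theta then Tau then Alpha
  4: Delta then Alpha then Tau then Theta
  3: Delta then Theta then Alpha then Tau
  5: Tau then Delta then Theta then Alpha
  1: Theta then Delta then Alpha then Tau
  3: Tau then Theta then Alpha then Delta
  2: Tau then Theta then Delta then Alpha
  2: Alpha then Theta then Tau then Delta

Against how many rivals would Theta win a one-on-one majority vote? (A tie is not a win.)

1

Theta against each rival (23 members):
Theta vs Tau: Tau, 14–9.
Theta vs Alpha: Theta, 17–6.
Theta–Delta: Delta 15–8.
Theta beats Alpha; loses to Tau, Delta — 1 pairwise win.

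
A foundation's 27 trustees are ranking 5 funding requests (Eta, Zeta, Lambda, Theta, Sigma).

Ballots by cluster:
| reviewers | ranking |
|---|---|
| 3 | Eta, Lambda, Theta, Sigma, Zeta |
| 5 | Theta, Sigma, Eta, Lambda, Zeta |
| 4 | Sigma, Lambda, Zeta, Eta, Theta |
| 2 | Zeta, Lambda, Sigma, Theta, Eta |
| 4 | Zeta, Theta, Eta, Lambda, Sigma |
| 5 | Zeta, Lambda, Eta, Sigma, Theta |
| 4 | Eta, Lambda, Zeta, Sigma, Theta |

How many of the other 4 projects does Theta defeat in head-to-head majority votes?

Theta against each rival (27 reviewers):
Theta vs Eta: Eta, 16–11.
Theta vs Zeta: Theta is ranked higher on 3+5 = 8 ballots, Zeta on 19. Zeta wins 19–8.
Theta vs Lambda: Theta is ranked higher on 5+4 = 9 ballots, Lambda on 18. Lambda wins 18–9.
Theta vs Sigma: Sigma, 15–12.
Theta beats no one; loses to Eta, Zeta, Lambda, Sigma — 0 pairwise wins.

0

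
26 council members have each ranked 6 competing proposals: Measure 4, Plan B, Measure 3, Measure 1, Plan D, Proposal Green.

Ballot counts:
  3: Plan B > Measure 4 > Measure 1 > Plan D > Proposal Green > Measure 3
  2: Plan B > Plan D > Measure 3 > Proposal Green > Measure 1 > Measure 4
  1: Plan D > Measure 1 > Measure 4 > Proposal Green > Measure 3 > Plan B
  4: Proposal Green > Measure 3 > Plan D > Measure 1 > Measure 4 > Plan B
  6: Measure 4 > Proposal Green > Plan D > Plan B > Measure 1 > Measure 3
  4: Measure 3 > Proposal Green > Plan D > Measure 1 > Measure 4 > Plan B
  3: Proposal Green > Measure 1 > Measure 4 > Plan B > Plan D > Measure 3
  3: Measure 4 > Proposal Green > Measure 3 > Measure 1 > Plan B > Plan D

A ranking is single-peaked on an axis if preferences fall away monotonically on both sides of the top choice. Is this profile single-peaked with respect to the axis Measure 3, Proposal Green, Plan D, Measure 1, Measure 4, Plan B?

Axis positions: Measure 3=1, Proposal Green=2, Plan D=3, Measure 1=4, Measure 4=5, Plan B=6.
Faction 1 (peak Plan B at position 6): ranking walks positions 6-5-4-3-2-1, expanding outward from the peak — single-peaked.
Faction 2: ranking walks positions 6-3-1-2-4-5; Plan D is ranked above Measure 4 even though Measure 4 lies between Plan D and the peak Plan B on the axis — preferences dip and rise again. Not single-peaked.
Faction 3 (peak Plan D at position 3): ranking walks positions 3-4-5-2-1-6, expanding outward from the peak — single-peaked.
Faction 4 (peak Proposal Green at position 2): ranking walks positions 2-1-3-4-5-6, expanding outward from the peak — single-peaked.
Faction 5: ranking walks positions 5-2-3-6-4-1; Proposal Green is ranked above Measure 1 even though Measure 1 lies between Proposal Green and the peak Measure 4 on the axis — preferences dip and rise again. Not single-peaked.
Faction 6 (peak Measure 3 at position 1): ranking walks positions 1-2-3-4-5-6, expanding outward from the peak — single-peaked.
Faction 7: ranking walks positions 2-4-5-6-3-1; Measure 1 is ranked above Plan D even though Plan D lies between Measure 1 and the peak Proposal Green on the axis — preferences dip and rise again. Not single-peaked.
Faction 8: ranking walks positions 5-2-1-4-6-3; Proposal Green is ranked above Measure 1 even though Measure 1 lies between Proposal Green and the peak Measure 4 on the axis — preferences dip and rise again. Not single-peaked.
Faction 2 violates single-peakedness, so the profile is not single-peaked on this axis.

no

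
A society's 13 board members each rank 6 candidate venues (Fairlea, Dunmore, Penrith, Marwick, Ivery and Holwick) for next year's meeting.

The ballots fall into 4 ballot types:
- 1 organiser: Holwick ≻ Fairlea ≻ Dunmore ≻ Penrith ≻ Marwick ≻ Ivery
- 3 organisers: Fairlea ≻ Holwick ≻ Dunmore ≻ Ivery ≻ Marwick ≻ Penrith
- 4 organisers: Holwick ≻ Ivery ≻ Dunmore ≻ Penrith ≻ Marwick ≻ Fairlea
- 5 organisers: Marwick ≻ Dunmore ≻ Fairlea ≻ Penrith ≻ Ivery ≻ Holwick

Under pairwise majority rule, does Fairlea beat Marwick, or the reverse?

Marwick

Ballots ranking Fairlea above Marwick: 1 + 3 = 4.
Ballots ranking Marwick above Fairlea: 13 − 4 = 9.
Marwick wins the head-to-head 9–4.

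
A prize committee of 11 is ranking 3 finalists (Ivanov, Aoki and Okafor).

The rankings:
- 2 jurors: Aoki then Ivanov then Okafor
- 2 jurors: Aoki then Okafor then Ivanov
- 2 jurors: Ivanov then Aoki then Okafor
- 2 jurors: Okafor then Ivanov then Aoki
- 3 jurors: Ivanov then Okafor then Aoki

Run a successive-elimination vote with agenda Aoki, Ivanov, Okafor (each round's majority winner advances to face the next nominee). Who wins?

Ivanov

Round 1: Aoki vs Ivanov — 4–7, Ivanov advances.
Round 2: Ivanov vs Okafor — 7–4, Ivanov advances.
Ivanov survives the agenda.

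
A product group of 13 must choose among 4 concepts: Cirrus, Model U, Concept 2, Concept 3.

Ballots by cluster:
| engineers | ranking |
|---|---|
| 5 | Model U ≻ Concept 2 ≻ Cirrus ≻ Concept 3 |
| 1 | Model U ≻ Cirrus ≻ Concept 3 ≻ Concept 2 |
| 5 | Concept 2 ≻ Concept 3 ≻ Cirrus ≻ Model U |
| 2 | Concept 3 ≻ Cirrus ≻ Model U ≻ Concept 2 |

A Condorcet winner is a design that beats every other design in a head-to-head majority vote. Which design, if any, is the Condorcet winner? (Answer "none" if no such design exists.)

none

Check each pair by majority over 13 ballots:
Cirrus vs Model U: Cirrus wins 7–6.
Cirrus vs Concept 2: Concept 2 wins 10–3.
Cirrus–Concept 3: Concept 3 7–6.
Model U vs Concept 2: Model U wins 8–5.
Model U vs Concept 3: Concept 3, 7–6.
Concept 2 vs Concept 3: Concept 2 wins 10–3.
Every design loses at least once (Cirrus loses to Concept 2; Model U loses to Cirrus; Concept 2 loses to Model U; Concept 3 loses to Concept 2). The majority relation contains the cycle Cirrus beats Model U beats Concept 2 beats Cirrus, so there is no Condorcet winner.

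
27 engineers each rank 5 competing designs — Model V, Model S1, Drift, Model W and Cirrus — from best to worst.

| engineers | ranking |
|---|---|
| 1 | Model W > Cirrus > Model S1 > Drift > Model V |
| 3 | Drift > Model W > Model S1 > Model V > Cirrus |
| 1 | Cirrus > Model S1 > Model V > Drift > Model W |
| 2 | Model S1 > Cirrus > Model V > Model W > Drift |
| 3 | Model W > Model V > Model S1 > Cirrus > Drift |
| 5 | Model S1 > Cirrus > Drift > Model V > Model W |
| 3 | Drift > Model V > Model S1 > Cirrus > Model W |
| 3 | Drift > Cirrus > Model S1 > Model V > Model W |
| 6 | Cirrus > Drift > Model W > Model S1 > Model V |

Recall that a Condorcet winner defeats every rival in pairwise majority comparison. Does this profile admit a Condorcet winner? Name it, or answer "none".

none

Head-to-head results (27 engineers):
Model V vs Model S1: Model V is ranked higher on 3+3 = 6 ballots, Model S1 on 21. Model S1 wins 21–6.
Model V vs Drift: 6 to 21, Drift.
Model V vs Model W: 1+2+5+3+3 = 14 for Model V, 13 for Model W — Model V by 14–13.
Model V vs Cirrus: Model V preferred on 3+3+3 = 9 ballots; Cirrus wins 18–9.
Model S1 vs Drift: 12 to 15, Drift.
Model S1 vs Model W: Model S1 is ranked higher on 1+2+5+3+3 = 14 ballots, Model W on 13. Model S1 wins 14–13.
Model S1 vs Cirrus: 3+2+3+5+3 = 16 for Model S1, 11 for Cirrus — Model S1 by 16–11.
Drift vs Model W: 21 to 6, Drift.
Drift vs Cirrus: 3+3+3 = 9 for Drift, 18 for Cirrus — Cirrus by 18–9.
Model W vs Cirrus: 7 to 20, Cirrus.
Each design drops at least one matchup (Model V loses to Model S1; Model S1 loses to Drift; Drift loses to Cirrus; Model W loses to Model V; Cirrus loses to Model S1); the cycle Model S1 → Cirrus → Drift → Model S1 rules out a Condorcet winner.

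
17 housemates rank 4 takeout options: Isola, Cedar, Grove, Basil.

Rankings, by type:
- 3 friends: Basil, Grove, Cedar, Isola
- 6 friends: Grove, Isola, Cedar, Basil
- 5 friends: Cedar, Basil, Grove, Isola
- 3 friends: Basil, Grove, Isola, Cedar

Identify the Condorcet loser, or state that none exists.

none

Pairwise majorities:
Isola vs Cedar: 9 to 8, Isola.
Isola vs Grove: 0 for Isola, 17 for Grove — Grove by 17–0.
Isola–Basil: Basil 11–6.
Cedar vs Grove: 5 to 12, Grove.
Cedar vs Basil: 6+5 = 11 for Cedar, 6 for Basil — Cedar by 11–6.
Grove vs Basil: Grove is ranked higher on 6 ballots, Basil on 11. Basil wins 11–6.
Every restaurant wins at least one matchup (Isola beats Cedar; Cedar beats Basil; Grove beats Isola; Basil beats Isola), so there is no Condorcet loser.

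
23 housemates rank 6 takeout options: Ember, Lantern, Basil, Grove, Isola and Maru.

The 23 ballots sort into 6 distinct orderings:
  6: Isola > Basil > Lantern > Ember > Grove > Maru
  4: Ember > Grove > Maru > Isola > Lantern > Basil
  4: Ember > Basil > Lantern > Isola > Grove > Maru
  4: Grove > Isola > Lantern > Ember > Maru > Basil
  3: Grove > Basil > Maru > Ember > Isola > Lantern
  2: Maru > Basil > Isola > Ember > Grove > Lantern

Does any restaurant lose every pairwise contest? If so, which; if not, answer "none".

Maru

Head-to-head results (23 friends):
Ember vs Lantern: Ember, 13–10.
Ember vs Basil: Ember, 12–11.
Ember vs Grove: Ember wins 16–7.
Ember–Isola: Isola 12–11.
Ember vs Maru: 18 to 5, Ember.
Lantern vs Basil: 8 to 15, Basil.
Lantern vs Grove: 6+4 = 10 for Lantern, 13 for Grove — Grove by 13–10.
Lantern vs Isola: Isola wins 19–4.
Lantern vs Maru: Lantern, 14–9.
Basil–Grove: Basil 12–11.
Basil vs Isola: 9 to 14, Isola.
Basil vs Maru: 13 to 10, Basil.
Grove vs Isola: Grove is ranked higher on 4+4+3 = 11 ballots, Isola on 12. Isola wins 12–11.
Grove vs Maru: Grove wins 21–2.
Isola vs Maru: Isola, 14–9.
Maru is beaten in every head-to-head and is the Condorcet loser.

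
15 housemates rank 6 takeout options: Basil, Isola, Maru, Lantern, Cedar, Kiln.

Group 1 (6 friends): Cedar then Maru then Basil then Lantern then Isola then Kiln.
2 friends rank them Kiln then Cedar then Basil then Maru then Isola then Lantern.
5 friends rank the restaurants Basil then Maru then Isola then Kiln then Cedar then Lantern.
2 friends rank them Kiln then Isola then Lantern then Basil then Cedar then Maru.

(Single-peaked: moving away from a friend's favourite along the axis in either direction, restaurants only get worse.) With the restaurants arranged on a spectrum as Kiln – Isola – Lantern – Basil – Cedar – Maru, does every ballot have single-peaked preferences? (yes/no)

Axis positions: Kiln=1, Isola=2, Lantern=3, Basil=4, Cedar=5, Maru=6.
Group 1 (peak Cedar at position 5): ranking walks positions 5-6-4-3-2-1, expanding outward from the peak — single-peaked.
Group 2: ranking walks positions 1-5-4-6-2-3; Cedar is ranked above Isola even though Isola lies between Cedar and the peak Kiln on the axis — preferences dip and rise again. Not single-peaked.
Group 3: ranking walks positions 4-6-2-1-5-3; Maru is ranked above Cedar even though Cedar lies between Maru and the peak Basil on the axis — preferences dip and rise again. Not single-peaked.
Group 4 (peak Kiln at position 1): ranking walks positions 1-2-3-4-5-6, expanding outward from the peak — single-peaked.
Group 2 violates single-peakedness, so the profile is not single-peaked on this axis.

no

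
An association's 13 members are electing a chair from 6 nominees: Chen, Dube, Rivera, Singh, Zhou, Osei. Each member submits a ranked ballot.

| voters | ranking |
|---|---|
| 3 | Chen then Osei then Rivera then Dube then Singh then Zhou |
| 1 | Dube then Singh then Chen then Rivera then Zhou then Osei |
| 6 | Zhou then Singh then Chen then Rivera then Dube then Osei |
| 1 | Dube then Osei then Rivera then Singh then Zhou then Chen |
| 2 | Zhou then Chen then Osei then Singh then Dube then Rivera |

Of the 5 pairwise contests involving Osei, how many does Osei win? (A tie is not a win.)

0

Osei against each rival (13 voters):
Osei vs Chen: Chen, 12–1.
Osei vs Dube: Osei preferred on 3+2 = 5 ballots; Dube wins 8–5.
Osei vs Rivera: 3+1+2 = 6 for Osei, 7 for Rivera — Rivera by 7–6.
Osei vs Singh: 6 to 7, Singh.
Osei vs Zhou: Zhou, 9–4.
Osei beats no one; loses to Chen, Dube, Rivera, Singh, Zhou — 0 pairwise wins.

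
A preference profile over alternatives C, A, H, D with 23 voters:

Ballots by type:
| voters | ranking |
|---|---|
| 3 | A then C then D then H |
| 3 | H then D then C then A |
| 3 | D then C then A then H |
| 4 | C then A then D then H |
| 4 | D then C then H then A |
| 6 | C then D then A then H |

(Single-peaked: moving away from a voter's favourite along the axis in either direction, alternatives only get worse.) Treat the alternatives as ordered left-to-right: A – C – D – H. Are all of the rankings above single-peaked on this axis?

yes

Axis positions: A=1, C=2, D=3, H=4.
Type 1 (peak A at position 1): ranking walks positions 1-2-3-4, expanding outward from the peak — single-peaked.
Type 2 (peak H at position 4): ranking walks positions 4-3-2-1, expanding outward from the peak — single-peaked.
Type 3 (peak D at position 3): ranking walks positions 3-2-1-4, expanding outward from the peak — single-peaked.
Type 4 (peak C at position 2): ranking walks positions 2-1-3-4, expanding outward from the peak — single-peaked.
Type 5 (peak D at position 3): ranking walks positions 3-2-4-1, expanding outward from the peak — single-peaked.
Type 6 (peak C at position 2): ranking walks positions 2-3-1-4, expanding outward from the peak — single-peaked.
Every ranking is single-peaked on this axis.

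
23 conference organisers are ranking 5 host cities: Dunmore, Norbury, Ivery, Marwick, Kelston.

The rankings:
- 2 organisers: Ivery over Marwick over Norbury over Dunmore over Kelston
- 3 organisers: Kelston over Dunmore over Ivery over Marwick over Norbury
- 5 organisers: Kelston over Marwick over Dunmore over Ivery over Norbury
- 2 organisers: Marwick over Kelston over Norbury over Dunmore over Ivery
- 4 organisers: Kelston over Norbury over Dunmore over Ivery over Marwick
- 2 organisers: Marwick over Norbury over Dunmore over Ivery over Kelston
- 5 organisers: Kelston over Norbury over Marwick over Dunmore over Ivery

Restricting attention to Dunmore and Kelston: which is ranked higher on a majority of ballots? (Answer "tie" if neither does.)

Kelston

Ballots ranking Dunmore above Kelston: 2 + 2 = 4.
Ballots ranking Kelston above Dunmore: 23 − 4 = 19.
Kelston wins the head-to-head 19–4.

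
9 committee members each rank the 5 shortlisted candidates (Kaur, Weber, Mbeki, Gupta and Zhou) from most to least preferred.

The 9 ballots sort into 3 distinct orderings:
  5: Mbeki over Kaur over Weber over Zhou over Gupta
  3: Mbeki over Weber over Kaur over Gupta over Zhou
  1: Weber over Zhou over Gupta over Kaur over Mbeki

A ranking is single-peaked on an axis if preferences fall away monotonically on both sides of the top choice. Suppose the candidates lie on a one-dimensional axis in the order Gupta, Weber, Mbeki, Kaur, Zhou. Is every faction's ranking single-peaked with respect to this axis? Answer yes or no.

no

Axis positions: Gupta=1, Weber=2, Mbeki=3, Kaur=4, Zhou=5.
Faction 1 (peak Mbeki at position 3): ranking walks positions 3-4-2-5-1, expanding outward from the peak — single-peaked.
Faction 2 (peak Mbeki at position 3): ranking walks positions 3-2-4-1-5, expanding outward from the peak — single-peaked.
Faction 3: ranking walks positions 2-5-1-4-3; Zhou is ranked above Mbeki even though Mbeki lies between Zhou and the peak Weber on the axis — preferences dip and rise again. Not single-peaked.
Faction 3 violates single-peakedness, so the profile is not single-peaked on this axis.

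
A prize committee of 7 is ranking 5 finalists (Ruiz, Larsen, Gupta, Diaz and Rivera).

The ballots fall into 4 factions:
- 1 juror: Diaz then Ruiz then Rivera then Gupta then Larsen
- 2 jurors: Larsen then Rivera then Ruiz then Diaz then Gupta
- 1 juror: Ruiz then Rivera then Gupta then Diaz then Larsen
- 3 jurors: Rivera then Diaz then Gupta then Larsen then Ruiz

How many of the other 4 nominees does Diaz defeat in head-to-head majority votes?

Diaz against each rival (7 jurors):
Diaz vs Ruiz: Diaz, 4–3.
Diaz–Larsen: Diaz 5–2.
Diaz vs Gupta: 1+2+3 = 6 for Diaz, 1 for Gupta — Diaz by 6–1.
Diaz vs Rivera: Rivera wins 6–1.
Diaz beats Ruiz, Larsen, Gupta; loses to Rivera — 3 pairwise wins.

3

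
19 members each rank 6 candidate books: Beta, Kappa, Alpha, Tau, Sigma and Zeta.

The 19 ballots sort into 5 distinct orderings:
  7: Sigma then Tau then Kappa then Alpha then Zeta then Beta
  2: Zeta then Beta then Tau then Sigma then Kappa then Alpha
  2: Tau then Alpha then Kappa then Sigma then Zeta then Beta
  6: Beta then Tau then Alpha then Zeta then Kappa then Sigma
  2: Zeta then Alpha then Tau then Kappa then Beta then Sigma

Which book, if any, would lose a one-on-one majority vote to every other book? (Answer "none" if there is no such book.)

Sigma

Pairwise majorities:
Beta–Kappa: Kappa 11–8.
Beta vs Alpha: Beta preferred on 2+6 = 8 ballots; Alpha wins 11–8.
Beta–Tau: Tau 11–8.
Beta–Sigma: Beta 10–9.
Beta vs Zeta: Beta is ranked higher on 6 ballots, Zeta on 13. Zeta wins 13–6.
Kappa vs Alpha: Alpha wins 10–9.
Kappa vs Tau: Kappa is ranked higher on 0 ballots, Tau on 19. Tau wins 19–0.
Kappa vs Sigma: Kappa, 10–9.
Kappa vs Zeta: Zeta, 10–9.
Alpha vs Tau: 2 for Alpha, 17 for Tau — Tau by 17–2.
Alpha vs Sigma: 2+6+2 = 10 for Alpha, 9 for Sigma — Alpha by 10–9.
Alpha vs Zeta: Alpha, 15–4.
Tau vs Sigma: 12 to 7, Tau.
Tau vs Zeta: Tau wins 15–4.
Sigma vs Zeta: 9 to 10, Zeta.
Only Sigma has no wins; Sigma is the Condorcet loser.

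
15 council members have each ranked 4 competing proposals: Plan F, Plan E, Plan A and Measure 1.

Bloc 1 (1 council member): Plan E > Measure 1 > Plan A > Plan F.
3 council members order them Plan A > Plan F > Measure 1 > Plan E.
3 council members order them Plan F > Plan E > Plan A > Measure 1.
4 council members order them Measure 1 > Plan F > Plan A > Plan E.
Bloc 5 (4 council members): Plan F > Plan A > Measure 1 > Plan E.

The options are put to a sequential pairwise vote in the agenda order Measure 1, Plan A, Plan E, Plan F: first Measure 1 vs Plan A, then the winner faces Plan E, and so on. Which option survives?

Round 1: Measure 1 vs Plan A — 5–10, Plan A advances.
Round 2: Plan A vs Plan E — 11–4, Plan A advances.
Round 3: Plan A vs Plan F — 4–11, Plan F advances.
Plan F survives the agenda.

Plan F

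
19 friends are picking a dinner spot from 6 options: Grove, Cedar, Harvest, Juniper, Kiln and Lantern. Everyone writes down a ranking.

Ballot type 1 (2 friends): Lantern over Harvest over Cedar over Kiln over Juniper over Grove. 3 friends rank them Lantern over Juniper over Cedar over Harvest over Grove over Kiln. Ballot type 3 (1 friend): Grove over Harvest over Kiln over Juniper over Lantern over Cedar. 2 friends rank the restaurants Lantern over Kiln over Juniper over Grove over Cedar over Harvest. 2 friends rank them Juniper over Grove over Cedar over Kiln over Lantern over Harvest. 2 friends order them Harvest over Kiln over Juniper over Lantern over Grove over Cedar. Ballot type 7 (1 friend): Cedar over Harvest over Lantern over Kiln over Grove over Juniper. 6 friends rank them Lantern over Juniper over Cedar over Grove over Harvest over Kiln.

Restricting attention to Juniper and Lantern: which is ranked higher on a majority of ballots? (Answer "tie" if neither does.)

Lantern

Ballots ranking Juniper above Lantern: 1 + 2 + 2 = 5.
Ballots ranking Lantern above Juniper: 19 − 5 = 14.
Lantern wins the head-to-head 14–5.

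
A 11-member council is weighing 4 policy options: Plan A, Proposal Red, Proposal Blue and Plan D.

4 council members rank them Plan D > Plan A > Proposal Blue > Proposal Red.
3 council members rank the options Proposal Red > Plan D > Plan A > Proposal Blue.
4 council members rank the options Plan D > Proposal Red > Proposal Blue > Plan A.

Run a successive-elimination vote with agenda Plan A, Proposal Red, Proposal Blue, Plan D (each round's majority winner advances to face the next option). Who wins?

Plan D

Round 1: Plan A vs Proposal Red — 4–7, Proposal Red advances.
Round 2: Proposal Red vs Proposal Blue — 7–4, Proposal Red advances.
Round 3: Proposal Red vs Plan D — 3–8, Plan D advances.
Plan D survives the agenda.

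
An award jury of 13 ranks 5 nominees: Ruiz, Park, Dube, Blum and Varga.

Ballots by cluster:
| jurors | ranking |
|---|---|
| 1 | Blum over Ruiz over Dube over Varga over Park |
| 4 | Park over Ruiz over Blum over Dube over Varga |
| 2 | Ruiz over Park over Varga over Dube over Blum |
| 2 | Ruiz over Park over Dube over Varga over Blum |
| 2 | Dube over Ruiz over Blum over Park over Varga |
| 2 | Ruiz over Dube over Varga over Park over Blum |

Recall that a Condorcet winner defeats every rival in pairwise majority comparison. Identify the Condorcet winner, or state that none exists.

Ruiz

Pairwise majorities:
Ruiz vs Park: Ruiz, 9–4.
Ruiz vs Dube: Ruiz wins 11–2.
Ruiz–Blum: Ruiz 12–1.
Ruiz–Varga: Ruiz 13–0.
Park vs Dube: Park wins 8–5.
Park vs Blum: Park wins 10–3.
Park–Varga: Park 10–3.
Dube–Blum: Dube 8–5.
Dube vs Varga: Dube wins 11–2.
Blum vs Varga: Blum, 7–6.
Ruiz wins every pairwise contest, so Ruiz is the Condorcet winner.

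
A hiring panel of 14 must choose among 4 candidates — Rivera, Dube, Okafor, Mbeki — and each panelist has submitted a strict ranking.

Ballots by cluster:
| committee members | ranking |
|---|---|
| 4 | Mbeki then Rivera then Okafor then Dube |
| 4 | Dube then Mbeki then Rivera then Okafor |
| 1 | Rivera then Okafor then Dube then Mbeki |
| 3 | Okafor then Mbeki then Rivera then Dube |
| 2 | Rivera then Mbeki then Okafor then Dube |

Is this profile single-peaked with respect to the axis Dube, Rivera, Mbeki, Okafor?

Axis positions: Dube=1, Rivera=2, Mbeki=3, Okafor=4.
Cluster 1 (peak Mbeki at position 3): ranking walks positions 3-2-4-1, expanding outward from the peak — single-peaked.
Cluster 2: ranking walks positions 1-3-2-4; Mbeki is ranked above Rivera even though Rivera lies between Mbeki and the peak Dube on the axis — preferences dip and rise again. Not single-peaked.
Cluster 3: ranking walks positions 2-4-1-3; Okafor is ranked above Mbeki even though Mbeki lies between Okafor and the peak Rivera on the axis — preferences dip and rise again. Not single-peaked.
Cluster 4 (peak Okafor at position 4): ranking walks positions 4-3-2-1, expanding outward from the peak — single-peaked.
Cluster 5 (peak Rivera at position 2): ranking walks positions 2-3-4-1, expanding outward from the peak — single-peaked.
Cluster 2 violates single-peakedness, so the profile is not single-peaked on this axis.

no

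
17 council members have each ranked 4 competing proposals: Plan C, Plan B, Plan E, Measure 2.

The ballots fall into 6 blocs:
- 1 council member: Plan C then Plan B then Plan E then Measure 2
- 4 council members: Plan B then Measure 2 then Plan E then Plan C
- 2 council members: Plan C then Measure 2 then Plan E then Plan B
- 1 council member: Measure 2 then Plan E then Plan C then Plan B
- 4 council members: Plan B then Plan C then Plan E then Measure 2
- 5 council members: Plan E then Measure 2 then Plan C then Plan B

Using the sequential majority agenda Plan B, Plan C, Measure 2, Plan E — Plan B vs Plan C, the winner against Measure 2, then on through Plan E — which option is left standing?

Round 1: Plan B vs Plan C — 8–9, Plan C advances.
Round 2: Plan C vs Measure 2 — 7–10, Measure 2 advances.
Round 3: Measure 2 vs Plan E — 7–10, Plan E advances.
The agenda winner is Plan E.

Plan E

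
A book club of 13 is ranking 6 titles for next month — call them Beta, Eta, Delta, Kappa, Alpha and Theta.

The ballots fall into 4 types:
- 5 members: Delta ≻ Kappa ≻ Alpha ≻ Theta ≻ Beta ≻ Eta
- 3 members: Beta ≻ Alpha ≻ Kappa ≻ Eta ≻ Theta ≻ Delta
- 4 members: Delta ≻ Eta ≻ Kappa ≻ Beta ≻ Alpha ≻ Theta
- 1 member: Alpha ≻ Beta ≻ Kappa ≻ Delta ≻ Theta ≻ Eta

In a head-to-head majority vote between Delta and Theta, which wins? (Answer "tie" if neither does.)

Ballots ranking Delta above Theta: 5 + 4 + 1 = 10.
Ballots ranking Theta above Delta: 13 − 10 = 3.
Delta wins the head-to-head 10–3.

Delta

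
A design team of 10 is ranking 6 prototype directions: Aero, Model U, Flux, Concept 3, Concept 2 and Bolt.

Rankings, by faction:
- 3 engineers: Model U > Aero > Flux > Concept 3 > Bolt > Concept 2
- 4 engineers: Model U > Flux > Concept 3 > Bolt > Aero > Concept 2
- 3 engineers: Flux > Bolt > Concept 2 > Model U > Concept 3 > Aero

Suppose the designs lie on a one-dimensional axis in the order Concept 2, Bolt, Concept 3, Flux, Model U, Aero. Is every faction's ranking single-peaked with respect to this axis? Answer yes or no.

no

Axis positions: Concept 2=1, Bolt=2, Concept 3=3, Flux=4, Model U=5, Aero=6.
Faction 1 (peak Model U at position 5): ranking walks positions 5-6-4-3-2-1, expanding outward from the peak — single-peaked.
Faction 2 (peak Model U at position 5): ranking walks positions 5-4-3-2-6-1, expanding outward from the peak — single-peaked.
Faction 3: ranking walks positions 4-2-1-5-3-6; Bolt is ranked above Concept 3 even though Concept 3 lies between Bolt and the peak Flux on the axis — preferences dip and rise again. Not single-peaked.
Faction 3 violates single-peakedness, so the profile is not single-peaked on this axis.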